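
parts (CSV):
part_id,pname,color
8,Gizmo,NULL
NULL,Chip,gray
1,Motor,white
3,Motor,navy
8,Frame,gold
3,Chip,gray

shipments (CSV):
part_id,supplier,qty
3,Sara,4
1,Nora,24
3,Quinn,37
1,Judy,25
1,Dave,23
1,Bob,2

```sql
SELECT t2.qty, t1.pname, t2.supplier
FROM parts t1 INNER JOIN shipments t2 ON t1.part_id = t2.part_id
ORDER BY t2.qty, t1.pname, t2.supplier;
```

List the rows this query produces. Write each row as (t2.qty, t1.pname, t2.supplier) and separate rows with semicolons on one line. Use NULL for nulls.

(2, Motor, Bob); (4, Chip, Sara); (4, Motor, Sara); (23, Motor, Dave); (24, Motor, Nora); (25, Motor, Judy); (37, Chip, Quinn); (37, Motor, Quinn)

INNER JOIN keeps only pairs where the ON condition holds.
Matching on t1.part_id = t2.part_id. A NULL in a compared column never satisfies the condition.
- t1 row (part_id=8): no match → dropped.
- t1 row (part_id=NULL): no match → dropped.
- t1 row (part_id=1): matches 4 t2 row(s) → 4 output row(s).
- t1 row (part_id=3): matches 2 t2 row(s) → 2 output row(s).
- t1 row (part_id=8): no match → dropped.
- t1 row (part_id=3): matches 2 t2 row(s) → 2 output row(s).
After projecting and ordering:
t2.qty | t1.pname | t2.supplier
2 | Motor | Bob
4 | Chip | Sara
4 | Motor | Sara
23 | Motor | Dave
24 | Motor | Nora
25 | Motor | Judy
37 | Chip | Quinn
37 | Motor | Quinn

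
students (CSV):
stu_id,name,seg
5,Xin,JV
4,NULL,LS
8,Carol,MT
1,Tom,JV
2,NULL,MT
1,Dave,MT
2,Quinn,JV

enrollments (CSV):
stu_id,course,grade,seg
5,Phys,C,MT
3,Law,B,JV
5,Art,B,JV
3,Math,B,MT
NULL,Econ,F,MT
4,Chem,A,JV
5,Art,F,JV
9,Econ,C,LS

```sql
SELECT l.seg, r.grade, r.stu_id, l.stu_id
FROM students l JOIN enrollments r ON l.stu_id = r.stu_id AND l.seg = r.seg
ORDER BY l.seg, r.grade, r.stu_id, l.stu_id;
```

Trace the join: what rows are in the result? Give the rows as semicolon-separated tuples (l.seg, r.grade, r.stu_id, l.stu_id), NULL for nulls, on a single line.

INNER JOIN keeps only pairs where the ON condition holds.
Matching on l.stu_id = r.stu_id AND l.seg = r.seg. A NULL in a compared column never satisfies the condition.
- l row (stu_id=5, seg=JV): matches 2 r row(s) → 2 output row(s).
- l row (stu_id=4, seg=LS): no match → dropped.
- l row (stu_id=8, seg=MT): no match → dropped.
- l row (stu_id=1, seg=JV): no match → dropped.
- l row (stu_id=2, seg=MT): no match → dropped.
- l row (stu_id=1, seg=MT): no match → dropped.
- l row (stu_id=2, seg=JV): no match → dropped.
After projecting and ordering:
l.seg | r.grade | r.stu_id | l.stu_id
JV | B | 5 | 5
JV | F | 5 | 5

(JV, B, 5, 5); (JV, F, 5, 5)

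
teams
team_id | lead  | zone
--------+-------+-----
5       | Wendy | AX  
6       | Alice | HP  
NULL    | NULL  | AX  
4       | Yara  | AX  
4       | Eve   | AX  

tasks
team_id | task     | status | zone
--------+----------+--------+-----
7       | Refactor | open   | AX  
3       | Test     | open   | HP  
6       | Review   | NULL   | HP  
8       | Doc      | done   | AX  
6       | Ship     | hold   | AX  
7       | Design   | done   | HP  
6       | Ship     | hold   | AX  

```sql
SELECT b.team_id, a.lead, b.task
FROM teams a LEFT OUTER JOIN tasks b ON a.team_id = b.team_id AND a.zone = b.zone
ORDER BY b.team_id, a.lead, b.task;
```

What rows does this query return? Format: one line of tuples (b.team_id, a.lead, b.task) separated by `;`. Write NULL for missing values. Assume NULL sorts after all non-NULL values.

(6, Alice, Review); (NULL, Eve, NULL); (NULL, Wendy, NULL); (NULL, Yara, NULL); (NULL, NULL, NULL)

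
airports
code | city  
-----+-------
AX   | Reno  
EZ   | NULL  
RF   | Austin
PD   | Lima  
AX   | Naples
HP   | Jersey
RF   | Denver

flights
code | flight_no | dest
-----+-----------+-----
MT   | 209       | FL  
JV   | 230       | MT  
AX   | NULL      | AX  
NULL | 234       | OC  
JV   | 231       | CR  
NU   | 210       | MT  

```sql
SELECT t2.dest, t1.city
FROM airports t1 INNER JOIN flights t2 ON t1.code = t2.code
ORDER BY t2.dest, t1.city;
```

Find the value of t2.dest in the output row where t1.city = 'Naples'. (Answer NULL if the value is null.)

AX

INNER JOIN keeps only pairs where the ON condition holds.
Matching on t1.code = t2.code. A NULL in a compared column never satisfies the condition.
- t1 (code=AX) pairs with 1 row(s) of t2.
- t1 (code=EZ) has no partner → excluded.
- t1 (code=RF) has no partner → excluded.
- t1 (code=PD) has no partner → excluded.
- t1 (code=AX) pairs with 1 row(s) of t2.
- t1 (code=HP) has no partner → excluded.
- t1 (code=RF) has no partner → excluded.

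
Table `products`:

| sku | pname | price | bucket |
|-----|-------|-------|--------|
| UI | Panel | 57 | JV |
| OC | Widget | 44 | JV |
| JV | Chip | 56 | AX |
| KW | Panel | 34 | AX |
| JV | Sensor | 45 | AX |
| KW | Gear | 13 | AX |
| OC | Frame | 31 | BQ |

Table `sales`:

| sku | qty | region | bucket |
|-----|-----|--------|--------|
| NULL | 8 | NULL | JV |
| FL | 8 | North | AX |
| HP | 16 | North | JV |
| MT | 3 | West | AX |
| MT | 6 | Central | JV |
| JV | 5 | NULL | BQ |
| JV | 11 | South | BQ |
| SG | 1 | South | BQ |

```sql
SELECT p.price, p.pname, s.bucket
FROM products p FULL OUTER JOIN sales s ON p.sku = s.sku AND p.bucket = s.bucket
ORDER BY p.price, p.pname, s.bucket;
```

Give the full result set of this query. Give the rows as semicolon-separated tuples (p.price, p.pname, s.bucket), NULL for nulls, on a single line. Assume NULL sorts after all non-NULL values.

(13, Gear, NULL); (31, Frame, NULL); (34, Panel, NULL); (44, Widget, NULL); (45, Sensor, NULL); (56, Chip, NULL); (57, Panel, NULL); (NULL, NULL, AX); (NULL, NULL, AX); (NULL, NULL, BQ); (NULL, NULL, BQ); (NULL, NULL, BQ); (NULL, NULL, JV); (NULL, NULL, JV); (NULL, NULL, JV)

FULL OUTER JOIN keeps every row from both sides; unmatched rows get NULL for the other side's columns.
Matching on p.sku = s.sku AND p.bucket = s.bucket. A NULL in a compared column never satisfies the condition.
- sku=UI, bucket=JV: no s row matches, row kept with s columns NULL.
- sku=OC, bucket=JV: no s row matches, row kept with s columns NULL.
- sku=JV, bucket=AX: no s row matches, row kept with s columns NULL.
- sku=KW, bucket=AX: no s row matches, row kept with s columns NULL.
- sku=JV, bucket=AX: no s row matches, row kept with s columns NULL.
- sku=KW, bucket=AX: no s row matches, row kept with s columns NULL.
- sku=OC, bucket=BQ: no s row matches, row kept with s columns NULL.
- plus 8 unmatched s row(s), each kept with NULL p columns.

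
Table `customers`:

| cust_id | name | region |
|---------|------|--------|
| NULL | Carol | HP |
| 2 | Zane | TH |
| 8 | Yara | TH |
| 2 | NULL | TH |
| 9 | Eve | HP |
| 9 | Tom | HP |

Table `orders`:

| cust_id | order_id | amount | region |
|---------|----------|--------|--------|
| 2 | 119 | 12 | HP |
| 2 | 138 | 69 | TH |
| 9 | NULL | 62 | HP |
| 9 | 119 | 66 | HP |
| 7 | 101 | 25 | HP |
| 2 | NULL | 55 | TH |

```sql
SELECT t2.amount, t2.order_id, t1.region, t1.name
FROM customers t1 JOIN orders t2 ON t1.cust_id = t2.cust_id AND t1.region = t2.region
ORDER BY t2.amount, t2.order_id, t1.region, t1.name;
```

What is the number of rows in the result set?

8

INNER JOIN keeps only pairs where the ON condition holds.
Matching on t1.cust_id = t2.cust_id AND t1.region = t2.region. A NULL in a compared column never satisfies the condition.
Matched pairs: 8.
Total: 8 rows.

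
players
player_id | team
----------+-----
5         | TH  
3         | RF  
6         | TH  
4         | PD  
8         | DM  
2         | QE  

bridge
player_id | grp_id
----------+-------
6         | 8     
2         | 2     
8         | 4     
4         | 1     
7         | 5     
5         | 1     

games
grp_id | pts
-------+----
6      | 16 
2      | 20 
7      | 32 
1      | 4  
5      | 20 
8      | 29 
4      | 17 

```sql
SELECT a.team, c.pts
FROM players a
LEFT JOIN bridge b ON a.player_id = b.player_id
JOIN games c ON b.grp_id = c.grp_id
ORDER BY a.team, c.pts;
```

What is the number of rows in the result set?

Joins associate left-to-right: players LEFT JOIN bridge on player_id gives 6 intermediate row(s).
Then INNER JOIN `games c` on grp_id: keep only rows whose b.grp_id appears in c.
Result: 5 row(s).

5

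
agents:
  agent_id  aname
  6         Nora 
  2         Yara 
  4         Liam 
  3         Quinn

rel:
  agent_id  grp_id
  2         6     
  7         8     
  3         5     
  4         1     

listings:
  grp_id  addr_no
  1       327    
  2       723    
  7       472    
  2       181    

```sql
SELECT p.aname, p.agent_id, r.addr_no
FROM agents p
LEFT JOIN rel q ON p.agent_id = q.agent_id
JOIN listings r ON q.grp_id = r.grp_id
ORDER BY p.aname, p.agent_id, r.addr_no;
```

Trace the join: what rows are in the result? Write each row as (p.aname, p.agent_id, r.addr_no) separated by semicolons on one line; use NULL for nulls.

Evaluate left to right. First `agents p LEFT JOIN rel q` on agent_id: 4 row(s).
Then INNER JOIN `listings r` on grp_id: keep only rows whose q.grp_id appears in r.

(Liam, 4, 327)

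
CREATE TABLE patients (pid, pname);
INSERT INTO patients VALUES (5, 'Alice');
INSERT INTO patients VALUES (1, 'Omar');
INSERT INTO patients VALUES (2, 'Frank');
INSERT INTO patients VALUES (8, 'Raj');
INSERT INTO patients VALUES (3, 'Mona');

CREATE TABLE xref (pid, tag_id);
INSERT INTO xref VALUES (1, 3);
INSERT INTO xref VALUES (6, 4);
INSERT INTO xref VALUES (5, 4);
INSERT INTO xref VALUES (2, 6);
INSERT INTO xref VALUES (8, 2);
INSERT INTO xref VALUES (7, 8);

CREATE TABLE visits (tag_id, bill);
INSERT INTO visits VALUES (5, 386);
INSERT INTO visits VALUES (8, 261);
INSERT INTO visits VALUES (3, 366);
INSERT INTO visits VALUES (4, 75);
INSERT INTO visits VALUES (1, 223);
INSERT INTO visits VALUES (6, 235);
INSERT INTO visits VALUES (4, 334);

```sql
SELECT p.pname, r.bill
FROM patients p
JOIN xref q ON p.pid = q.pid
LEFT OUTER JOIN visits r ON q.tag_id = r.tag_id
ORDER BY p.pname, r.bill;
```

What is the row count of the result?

5

Evaluate left to right. First `patients p INNER JOIN xref q` on pid: 4 row(s).
Then LEFT JOIN `visits r` on tag_id: each of those 4 rows is kept; rows whose q.tag_id has no match in r get NULL for r's columns.
Result: 5 row(s).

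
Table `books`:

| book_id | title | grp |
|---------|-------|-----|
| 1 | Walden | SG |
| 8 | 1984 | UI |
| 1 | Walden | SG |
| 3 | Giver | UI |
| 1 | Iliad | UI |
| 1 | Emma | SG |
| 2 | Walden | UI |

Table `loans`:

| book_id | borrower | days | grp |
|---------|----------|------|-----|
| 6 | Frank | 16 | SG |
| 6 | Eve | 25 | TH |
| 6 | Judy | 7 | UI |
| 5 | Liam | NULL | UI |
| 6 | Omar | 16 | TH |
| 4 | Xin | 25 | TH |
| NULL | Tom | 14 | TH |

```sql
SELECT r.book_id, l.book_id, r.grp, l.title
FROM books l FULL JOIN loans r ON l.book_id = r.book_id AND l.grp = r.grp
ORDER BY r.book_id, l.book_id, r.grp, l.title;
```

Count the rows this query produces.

FULL OUTER JOIN keeps every row from both sides; unmatched rows get NULL for the other side's columns.
Matching on l.book_id = r.book_id AND l.grp = r.grp. A NULL in a compared column never satisfies the condition.
- l row (book_id=1, grp=SG): no match → kept, r columns NULL.
- l row (book_id=8, grp=UI): no match → kept, r columns NULL.
- l row (book_id=1, grp=SG): no match → kept, r columns NULL.
- l row (book_id=3, grp=UI): no match → kept, r columns NULL.
- l row (book_id=1, grp=UI): no match → kept, r columns NULL.
- l row (book_id=1, grp=SG): no match → kept, r columns NULL.
- l row (book_id=2, grp=UI): no match → kept, r columns NULL.
- 7 r row(s) had no l match → kept, l columns NULL.
Total: 0 matched + 14 padded = 14 rows.

14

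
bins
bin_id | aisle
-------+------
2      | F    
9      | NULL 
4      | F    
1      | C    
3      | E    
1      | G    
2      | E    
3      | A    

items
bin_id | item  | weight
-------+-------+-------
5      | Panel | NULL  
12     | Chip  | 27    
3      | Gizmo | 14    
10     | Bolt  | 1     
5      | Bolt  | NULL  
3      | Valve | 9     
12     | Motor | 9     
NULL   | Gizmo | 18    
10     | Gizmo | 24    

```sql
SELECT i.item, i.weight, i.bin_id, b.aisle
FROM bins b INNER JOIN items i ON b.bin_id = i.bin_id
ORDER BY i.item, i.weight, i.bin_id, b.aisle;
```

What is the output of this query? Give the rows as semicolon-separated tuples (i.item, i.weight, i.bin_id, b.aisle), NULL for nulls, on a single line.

INNER JOIN keeps only pairs where the ON condition holds.
Matching on b.bin_id = i.bin_id. A NULL in a compared column never satisfies the condition.
- b row (bin_id=2): no match → dropped.
- b row (bin_id=9): no match → dropped.
- b row (bin_id=4): no match → dropped.
- b row (bin_id=1): no match → dropped.
- b row (bin_id=3): matches 2 i row(s) → 2 output row(s).
- b row (bin_id=1): no match → dropped.
- b row (bin_id=2): no match → dropped.
- b row (bin_id=3): matches 2 i row(s) → 2 output row(s).
After projecting and ordering:
i.item | i.weight | i.bin_id | b.aisle
Gizmo | 14 | 3 | A
Gizmo | 14 | 3 | E
Valve | 9 | 3 | A
Valve | 9 | 3 | E

(Gizmo, 14, 3, A); (Gizmo, 14, 3, E); (Valve, 9, 3, A); (Valve, 9, 3, E)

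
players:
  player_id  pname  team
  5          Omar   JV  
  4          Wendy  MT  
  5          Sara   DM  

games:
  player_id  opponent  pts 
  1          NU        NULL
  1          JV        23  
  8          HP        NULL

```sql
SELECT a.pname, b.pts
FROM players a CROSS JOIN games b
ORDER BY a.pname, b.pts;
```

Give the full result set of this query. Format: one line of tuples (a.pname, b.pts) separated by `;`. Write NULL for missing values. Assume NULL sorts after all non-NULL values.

CROSS JOIN pairs every row of `players` with every row of `games`: 3 × 3 = 9 rows.
After projecting and ordering:
a.pname | b.pts
Omar | 23
Omar | NULL
Omar | NULL
Sara | 23
Sara | NULL
Sara | NULL
Wendy | 23
Wendy | NULL
Wendy | NULL

(Omar, 23); (Omar, NULL); (Omar, NULL); (Sara, 23); (Sara, NULL); (Sara, NULL); (Wendy, 23); (Wendy, NULL); (Wendy, NULL)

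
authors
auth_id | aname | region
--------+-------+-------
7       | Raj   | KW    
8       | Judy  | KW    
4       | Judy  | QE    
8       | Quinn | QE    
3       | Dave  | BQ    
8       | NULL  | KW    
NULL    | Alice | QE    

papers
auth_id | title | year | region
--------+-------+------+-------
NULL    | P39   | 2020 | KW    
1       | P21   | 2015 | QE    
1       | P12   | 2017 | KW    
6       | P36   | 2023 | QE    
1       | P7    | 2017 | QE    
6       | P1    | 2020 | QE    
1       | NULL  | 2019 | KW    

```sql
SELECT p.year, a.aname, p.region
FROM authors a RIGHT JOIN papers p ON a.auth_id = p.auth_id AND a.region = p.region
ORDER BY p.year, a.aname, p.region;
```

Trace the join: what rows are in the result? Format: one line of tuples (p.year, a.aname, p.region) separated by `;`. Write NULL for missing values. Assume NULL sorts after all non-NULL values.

RIGHT JOIN keeps every row from `papers`; unmatched rows get NULL for `authors`'s columns.
Matching on a.auth_id = p.auth_id AND a.region = p.region. A NULL in a compared column never satisfies the condition.
- a[0] auth_id=7, region=KW → no match.
- a[1] auth_id=8, region=KW → no match.
- a[2] auth_id=4, region=QE → no match.
- a[3] auth_id=8, region=QE → no match.
- a[4] auth_id=3, region=BQ → no match.
- a[5] auth_id=8, region=KW → no match.
- a[6] auth_id=NULL, region=QE → no match.
- 7 p row(s) had no a match → kept, a columns NULL.
After projecting and ordering:
p.year | a.aname | p.region
2015 | NULL | QE
2017 | NULL | KW
2017 | NULL | QE
2019 | NULL | KW
2020 | NULL | KW
2020 | NULL | QE
2023 | NULL | QE

(2015, NULL, QE); (2017, NULL, KW); (2017, NULL, QE); (2019, NULL, KW); (2020, NULL, KW); (2020, NULL, QE); (2023, NULL, QE)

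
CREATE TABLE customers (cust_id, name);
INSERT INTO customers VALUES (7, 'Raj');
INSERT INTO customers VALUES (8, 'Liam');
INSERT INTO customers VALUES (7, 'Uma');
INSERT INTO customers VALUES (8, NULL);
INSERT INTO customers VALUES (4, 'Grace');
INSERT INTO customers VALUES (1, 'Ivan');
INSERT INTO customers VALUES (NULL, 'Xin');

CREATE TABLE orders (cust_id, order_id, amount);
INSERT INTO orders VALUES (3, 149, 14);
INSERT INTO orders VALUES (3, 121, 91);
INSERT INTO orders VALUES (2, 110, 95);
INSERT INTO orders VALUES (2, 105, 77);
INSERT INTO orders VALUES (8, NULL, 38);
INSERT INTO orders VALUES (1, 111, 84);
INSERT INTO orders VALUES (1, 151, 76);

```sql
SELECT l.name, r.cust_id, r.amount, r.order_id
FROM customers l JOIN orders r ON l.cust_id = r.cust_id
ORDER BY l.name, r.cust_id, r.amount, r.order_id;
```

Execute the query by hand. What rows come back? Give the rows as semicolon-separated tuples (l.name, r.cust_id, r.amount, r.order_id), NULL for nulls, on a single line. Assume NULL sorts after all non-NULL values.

INNER JOIN keeps only pairs where the ON condition holds.
Matching on l.cust_id = r.cust_id. A NULL in a compared column never satisfies the condition.
- l row (cust_id=7): no match → dropped.
- l row (cust_id=8): matches 1 r row(s) → 1 output row(s).
- l row (cust_id=7): no match → dropped.
- l row (cust_id=8): matches 1 r row(s) → 1 output row(s).
- l row (cust_id=4): no match → dropped.
- l row (cust_id=1): matches 2 r row(s) → 2 output row(s).
- l row (cust_id=NULL): no match → dropped.
After projecting and ordering:
l.name | r.cust_id | r.amount | r.order_id
Ivan | 1 | 76 | 151
Ivan | 1 | 84 | 111
Liam | 8 | 38 | NULL
NULL | 8 | 38 | NULL

(Ivan, 1, 76, 151); (Ivan, 1, 84, 111); (Liam, 8, 38, NULL); (NULL, 8, 38, NULL)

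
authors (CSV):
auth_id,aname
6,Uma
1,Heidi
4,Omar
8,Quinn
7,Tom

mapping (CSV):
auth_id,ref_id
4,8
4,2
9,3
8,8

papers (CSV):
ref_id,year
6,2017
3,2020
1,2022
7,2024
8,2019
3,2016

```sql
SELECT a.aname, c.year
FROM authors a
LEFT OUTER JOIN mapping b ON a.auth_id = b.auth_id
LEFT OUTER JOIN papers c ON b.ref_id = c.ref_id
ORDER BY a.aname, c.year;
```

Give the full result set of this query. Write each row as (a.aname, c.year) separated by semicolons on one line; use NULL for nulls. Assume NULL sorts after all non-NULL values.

Step 1 — a LEFT JOIN b on auth_id → 6 row(s).
Then LEFT JOIN `papers c` on ref_id: each of those 6 rows is kept; rows whose b.ref_id has no match in c get NULL for c's columns.

(Heidi, NULL); (Omar, 2019); (Omar, NULL); (Quinn, 2019); (Tom, NULL); (Uma, NULL)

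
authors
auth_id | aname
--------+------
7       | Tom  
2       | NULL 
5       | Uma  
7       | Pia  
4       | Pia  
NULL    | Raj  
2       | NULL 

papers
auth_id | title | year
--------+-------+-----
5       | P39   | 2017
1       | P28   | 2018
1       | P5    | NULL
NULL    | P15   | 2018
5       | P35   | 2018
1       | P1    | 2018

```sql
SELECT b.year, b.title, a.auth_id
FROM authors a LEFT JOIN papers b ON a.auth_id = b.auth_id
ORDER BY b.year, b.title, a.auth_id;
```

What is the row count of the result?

LEFT JOIN keeps every row from `authors`; unmatched rows get NULL for `papers`'s columns.
Matching on a.auth_id = b.auth_id. A NULL in a compared column never satisfies the condition.
- a row (auth_id=7): no match → kept, b columns NULL.
- a row (auth_id=2): no match → kept, b columns NULL.
- a row (auth_id=5): matches 2 b row(s) → 2 output row(s).
- a row (auth_id=7): no match → kept, b columns NULL.
- a row (auth_id=4): no match → kept, b columns NULL.
- a row (auth_id=NULL): no match → kept, b columns NULL.
- a row (auth_id=2): no match → kept, b columns NULL.
Total: 2 matched + 6 padded = 8 rows.

8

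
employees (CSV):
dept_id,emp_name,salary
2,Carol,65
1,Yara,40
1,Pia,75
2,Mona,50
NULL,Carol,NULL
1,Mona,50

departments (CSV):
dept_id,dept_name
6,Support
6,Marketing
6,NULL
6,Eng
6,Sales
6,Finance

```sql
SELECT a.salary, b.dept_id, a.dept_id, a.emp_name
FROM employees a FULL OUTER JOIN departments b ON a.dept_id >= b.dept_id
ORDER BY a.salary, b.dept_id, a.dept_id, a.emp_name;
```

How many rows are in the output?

FULL OUTER JOIN keeps every row from both sides; unmatched rows get NULL for the other side's columns.
Matching on a.dept_id >= b.dept_id. A NULL in a compared column never satisfies the condition.
- a row (dept_id=2): no match → kept, b columns NULL.
- a row (dept_id=1): no match → kept, b columns NULL.
- a row (dept_id=1): no match → kept, b columns NULL.
- a row (dept_id=2): no match → kept, b columns NULL.
- a row (dept_id=NULL): no match → kept, b columns NULL.
- a row (dept_id=1): no match → kept, b columns NULL.
- plus 6 unmatched b row(s), each kept with NULL a columns.
Total: 0 matched + 12 padded = 12 rows.

12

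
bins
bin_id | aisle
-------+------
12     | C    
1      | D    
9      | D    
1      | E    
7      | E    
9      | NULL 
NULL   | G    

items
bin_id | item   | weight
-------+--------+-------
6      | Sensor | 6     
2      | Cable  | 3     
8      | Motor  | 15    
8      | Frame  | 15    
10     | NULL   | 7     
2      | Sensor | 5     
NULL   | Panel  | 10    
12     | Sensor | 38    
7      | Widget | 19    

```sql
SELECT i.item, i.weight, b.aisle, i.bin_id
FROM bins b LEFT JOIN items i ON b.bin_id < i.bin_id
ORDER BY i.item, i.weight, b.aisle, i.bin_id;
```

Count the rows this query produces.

LEFT JOIN keeps every row from `bins`; unmatched rows get NULL for `items`'s columns.
Matching on b.bin_id < i.bin_id. A NULL in a compared column never satisfies the condition.
Matched pairs: 24; unmatched b rows kept: 2.
Total: 24 matched + 2 padded = 26 rows.

26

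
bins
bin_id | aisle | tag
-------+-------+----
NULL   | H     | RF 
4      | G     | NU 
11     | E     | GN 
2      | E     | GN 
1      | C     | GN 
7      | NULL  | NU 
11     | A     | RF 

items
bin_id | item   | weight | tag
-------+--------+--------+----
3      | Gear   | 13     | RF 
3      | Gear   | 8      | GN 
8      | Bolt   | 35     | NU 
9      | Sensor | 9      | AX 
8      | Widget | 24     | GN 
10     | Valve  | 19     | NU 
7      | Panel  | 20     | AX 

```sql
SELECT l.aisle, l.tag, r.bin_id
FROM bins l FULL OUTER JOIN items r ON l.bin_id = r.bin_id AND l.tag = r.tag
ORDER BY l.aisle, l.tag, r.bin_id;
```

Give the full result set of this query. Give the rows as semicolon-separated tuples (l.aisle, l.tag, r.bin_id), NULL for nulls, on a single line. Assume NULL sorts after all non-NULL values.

FULL OUTER JOIN keeps every row from both sides; unmatched rows get NULL for the other side's columns.
Matching on l.bin_id = r.bin_id AND l.tag = r.tag. A NULL in a compared column never satisfies the condition.
- bin_id=NULL, tag=RF: no r row matches, row kept with r columns NULL.
- bin_id=4, tag=NU: no r row matches, row kept with r columns NULL.
- bin_id=11, tag=GN: no r row matches, row kept with r columns NULL.
- bin_id=2, tag=GN: no r row matches, row kept with r columns NULL.
- bin_id=1, tag=GN: no r row matches, row kept with r columns NULL.
- bin_id=7, tag=NU: no r row matches, row kept with r columns NULL.
- bin_id=11, tag=RF: no r row matches, row kept with r columns NULL.
- plus 7 unmatched r row(s), each kept with NULL l columns.

(A, RF, NULL); (C, GN, NULL); (E, GN, NULL); (E, GN, NULL); (G, NU, NULL); (H, RF, NULL); (NULL, NU, NULL); (NULL, NULL, 3); (NULL, NULL, 3); (NULL, NULL, 7); (NULL, NULL, 8); (NULL, NULL, 8); (NULL, NULL, 9); (NULL, NULL, 10)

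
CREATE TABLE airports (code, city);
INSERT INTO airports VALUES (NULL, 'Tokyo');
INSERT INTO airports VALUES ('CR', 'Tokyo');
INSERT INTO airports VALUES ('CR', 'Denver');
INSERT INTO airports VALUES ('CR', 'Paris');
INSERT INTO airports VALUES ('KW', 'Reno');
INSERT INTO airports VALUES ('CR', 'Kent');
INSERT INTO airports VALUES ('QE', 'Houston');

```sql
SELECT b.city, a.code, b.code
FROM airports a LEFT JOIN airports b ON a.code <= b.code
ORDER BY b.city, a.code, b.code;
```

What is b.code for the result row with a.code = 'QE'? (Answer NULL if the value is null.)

QE

LEFT JOIN keeps every row from `airports a`; unmatched rows get NULL for `airports b`'s columns.
Matching on a.code <= b.code. A NULL in a compared column never satisfies the condition.
- a[0] code=NULL → no match; kept with NULLs on the b side.
- a[1] code=CR → 6 match(es) in b → 6 row(s).
- a[2] code=CR → 6 match(es) in b → 6 row(s).
- a[3] code=CR → 6 match(es) in b → 6 row(s).
- a[4] code=KW → 2 match(es) in b → 2 row(s).
- a[5] code=CR → 6 match(es) in b → 6 row(s).
- a[6] code=QE → 1 match(es) in b → 1 row(s).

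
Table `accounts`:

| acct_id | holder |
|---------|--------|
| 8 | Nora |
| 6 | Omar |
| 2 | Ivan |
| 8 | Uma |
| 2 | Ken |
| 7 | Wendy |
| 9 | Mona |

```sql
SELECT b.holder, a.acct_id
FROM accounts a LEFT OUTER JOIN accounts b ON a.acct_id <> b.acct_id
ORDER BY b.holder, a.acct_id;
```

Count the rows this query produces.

38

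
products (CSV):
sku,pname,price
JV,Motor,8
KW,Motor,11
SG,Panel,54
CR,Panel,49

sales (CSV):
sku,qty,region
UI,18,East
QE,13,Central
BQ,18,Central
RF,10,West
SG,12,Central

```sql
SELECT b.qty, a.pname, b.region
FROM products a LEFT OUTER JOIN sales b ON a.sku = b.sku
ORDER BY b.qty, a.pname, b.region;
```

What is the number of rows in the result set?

LEFT JOIN keeps every row from `products`; unmatched rows get NULL for `sales`'s columns.
Matching on a.sku = b.sku.
- sku=JV: no b row matches, row kept with b columns NULL.
- sku=KW: no b row matches, row kept with b columns NULL.
- sku=SG: 1 matching b row(s), so 1 row(s) emitted.
- sku=CR: no b row matches, row kept with b columns NULL.
Total: 1 matched + 3 padded = 4 rows.

4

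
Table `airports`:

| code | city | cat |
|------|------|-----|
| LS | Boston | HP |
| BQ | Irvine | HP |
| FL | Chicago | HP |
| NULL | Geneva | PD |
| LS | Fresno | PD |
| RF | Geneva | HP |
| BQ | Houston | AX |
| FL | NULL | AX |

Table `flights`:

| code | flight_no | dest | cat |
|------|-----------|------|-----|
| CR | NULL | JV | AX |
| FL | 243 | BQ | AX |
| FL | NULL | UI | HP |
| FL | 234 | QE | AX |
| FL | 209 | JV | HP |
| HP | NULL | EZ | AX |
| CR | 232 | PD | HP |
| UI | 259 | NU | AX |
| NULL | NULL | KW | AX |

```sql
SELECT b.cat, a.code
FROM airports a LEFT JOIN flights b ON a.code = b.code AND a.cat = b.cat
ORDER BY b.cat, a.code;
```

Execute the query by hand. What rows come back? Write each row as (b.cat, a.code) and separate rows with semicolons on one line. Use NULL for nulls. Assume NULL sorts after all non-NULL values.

LEFT JOIN keeps every row from `airports`; unmatched rows get NULL for `flights`'s columns.
Matching on a.code = b.code AND a.cat = b.cat. A NULL in a compared column never satisfies the condition.
Matched pairs: 4; unmatched a rows kept: 6.

(AX, FL); (AX, FL); (HP, FL); (HP, FL); (NULL, BQ); (NULL, BQ); (NULL, LS); (NULL, LS); (NULL, RF); (NULL, NULL)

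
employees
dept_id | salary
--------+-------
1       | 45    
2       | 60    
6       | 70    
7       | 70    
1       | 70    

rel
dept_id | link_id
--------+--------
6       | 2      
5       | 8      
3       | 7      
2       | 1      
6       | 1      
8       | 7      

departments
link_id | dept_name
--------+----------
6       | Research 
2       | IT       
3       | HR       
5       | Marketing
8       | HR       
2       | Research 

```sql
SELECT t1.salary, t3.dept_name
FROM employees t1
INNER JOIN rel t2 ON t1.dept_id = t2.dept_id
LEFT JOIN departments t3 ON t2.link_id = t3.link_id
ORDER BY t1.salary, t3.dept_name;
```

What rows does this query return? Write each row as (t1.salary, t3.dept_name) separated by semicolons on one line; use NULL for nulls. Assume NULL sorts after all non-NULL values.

Evaluate left to right. First `employees t1 INNER JOIN rel t2` on dept_id: 3 row(s).
Then LEFT JOIN `departments t3` on link_id: each of those 3 rows is kept; rows whose t2.link_id has no match in t3 get NULL for t3's columns.

(60, NULL); (70, IT); (70, Research); (70, NULL)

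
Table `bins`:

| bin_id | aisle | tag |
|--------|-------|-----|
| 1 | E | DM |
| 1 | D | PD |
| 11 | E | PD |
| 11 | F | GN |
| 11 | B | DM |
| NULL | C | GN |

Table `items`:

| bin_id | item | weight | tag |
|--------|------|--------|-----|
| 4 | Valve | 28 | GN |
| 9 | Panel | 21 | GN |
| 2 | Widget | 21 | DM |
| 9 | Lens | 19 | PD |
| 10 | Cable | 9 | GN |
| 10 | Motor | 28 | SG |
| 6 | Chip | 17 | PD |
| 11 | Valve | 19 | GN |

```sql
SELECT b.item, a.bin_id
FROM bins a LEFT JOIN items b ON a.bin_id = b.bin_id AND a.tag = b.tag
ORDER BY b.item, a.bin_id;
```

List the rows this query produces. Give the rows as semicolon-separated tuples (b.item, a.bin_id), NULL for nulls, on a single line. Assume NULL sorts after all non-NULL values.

(Valve, 11); (NULL, 1); (NULL, 1); (NULL, 11); (NULL, 11); (NULL, NULL)

LEFT JOIN keeps every row from `bins`; unmatched rows get NULL for `items`'s columns.
Matching on a.bin_id = b.bin_id AND a.tag = b.tag. A NULL in a compared column never satisfies the condition.
- a row (bin_id=1, tag=DM): no match → kept, b columns NULL.
- a row (bin_id=1, tag=PD): no match → kept, b columns NULL.
- a row (bin_id=11, tag=PD): no match → kept, b columns NULL.
- a row (bin_id=11, tag=GN): matches 1 b row(s) → 1 output row(s).
- a row (bin_id=11, tag=DM): no match → kept, b columns NULL.
- a row (bin_id=NULL, tag=GN): no match → kept, b columns NULL.
After projecting and ordering:
b.item | a.bin_id
Valve | 11
NULL | 1
NULL | 1
NULL | 11
NULL | 11
NULL | NULL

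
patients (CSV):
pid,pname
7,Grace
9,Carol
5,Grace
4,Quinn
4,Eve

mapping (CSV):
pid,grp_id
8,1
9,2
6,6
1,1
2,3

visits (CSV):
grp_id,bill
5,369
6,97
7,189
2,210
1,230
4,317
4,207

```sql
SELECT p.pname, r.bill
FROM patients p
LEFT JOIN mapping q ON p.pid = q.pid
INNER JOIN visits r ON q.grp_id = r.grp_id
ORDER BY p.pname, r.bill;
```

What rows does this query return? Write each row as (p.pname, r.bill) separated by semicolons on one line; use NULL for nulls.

Step 1 — p LEFT JOIN q on pid → 5 row(s).
Then INNER JOIN `visits r` on grp_id: keep only rows whose q.grp_id appears in r.

(Carol, 210)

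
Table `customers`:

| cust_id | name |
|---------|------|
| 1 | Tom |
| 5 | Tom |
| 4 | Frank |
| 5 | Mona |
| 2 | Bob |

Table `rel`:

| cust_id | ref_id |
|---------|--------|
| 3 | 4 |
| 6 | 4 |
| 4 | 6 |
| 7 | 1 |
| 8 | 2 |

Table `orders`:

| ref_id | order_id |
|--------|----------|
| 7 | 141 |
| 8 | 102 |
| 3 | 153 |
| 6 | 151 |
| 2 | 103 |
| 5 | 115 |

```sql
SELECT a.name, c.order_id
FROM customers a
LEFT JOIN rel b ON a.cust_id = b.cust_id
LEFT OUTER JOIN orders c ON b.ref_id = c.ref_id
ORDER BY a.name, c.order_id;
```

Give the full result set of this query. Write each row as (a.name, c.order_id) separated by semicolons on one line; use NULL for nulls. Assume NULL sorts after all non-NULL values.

Joins associate left-to-right: customers LEFT JOIN rel on cust_id gives 5 intermediate row(s).
Then LEFT JOIN `orders c` on ref_id: each of those 5 rows is kept; rows whose b.ref_id has no match in c get NULL for c's columns.

(Bob, NULL); (Frank, 151); (Mona, NULL); (Tom, NULL); (Tom, NULL)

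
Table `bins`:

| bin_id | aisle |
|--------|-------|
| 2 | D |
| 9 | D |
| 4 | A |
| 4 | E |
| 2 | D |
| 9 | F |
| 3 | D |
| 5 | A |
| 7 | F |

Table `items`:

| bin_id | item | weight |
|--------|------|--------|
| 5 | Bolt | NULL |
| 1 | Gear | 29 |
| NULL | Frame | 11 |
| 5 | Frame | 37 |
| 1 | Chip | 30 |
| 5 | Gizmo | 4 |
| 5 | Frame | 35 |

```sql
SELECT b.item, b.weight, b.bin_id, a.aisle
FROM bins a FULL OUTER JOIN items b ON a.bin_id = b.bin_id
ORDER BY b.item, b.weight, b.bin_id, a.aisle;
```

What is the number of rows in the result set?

15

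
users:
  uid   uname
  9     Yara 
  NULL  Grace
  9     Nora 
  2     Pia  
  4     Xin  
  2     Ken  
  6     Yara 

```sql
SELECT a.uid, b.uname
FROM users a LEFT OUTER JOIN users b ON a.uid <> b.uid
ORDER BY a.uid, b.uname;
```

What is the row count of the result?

LEFT JOIN keeps every row from `users a`; unmatched rows get NULL for `users b`'s columns.
Matching on a.uid <> b.uid. A NULL in a compared column never satisfies the condition.
- a[0] uid=9 → 4 match(es) in b → 4 row(s).
- a[1] uid=NULL → no match; kept with NULLs on the b side.
- a[2] uid=9 → 4 match(es) in b → 4 row(s).
- a[3] uid=2 → 4 match(es) in b → 4 row(s).
- a[4] uid=4 → 5 match(es) in b → 5 row(s).
- a[5] uid=2 → 4 match(es) in b → 4 row(s).
- a[6] uid=6 → 5 match(es) in b → 5 row(s).
Total: 26 matched + 1 padded = 27 rows.

27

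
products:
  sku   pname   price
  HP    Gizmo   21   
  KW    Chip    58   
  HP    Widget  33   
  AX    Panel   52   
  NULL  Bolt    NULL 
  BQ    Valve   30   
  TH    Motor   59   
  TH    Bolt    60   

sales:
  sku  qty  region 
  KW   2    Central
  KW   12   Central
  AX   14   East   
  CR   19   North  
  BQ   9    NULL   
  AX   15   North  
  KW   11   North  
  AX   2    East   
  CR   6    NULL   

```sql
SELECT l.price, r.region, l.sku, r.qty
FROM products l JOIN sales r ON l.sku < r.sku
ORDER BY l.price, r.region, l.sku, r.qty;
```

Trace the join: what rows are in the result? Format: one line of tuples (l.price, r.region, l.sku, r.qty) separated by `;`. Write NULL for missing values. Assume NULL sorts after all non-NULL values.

INNER JOIN keeps only pairs where the ON condition holds.
Matching on l.sku < r.sku. A NULL in a compared column never satisfies the condition.
- l row (sku=HP): matches 3 r row(s) → 3 output row(s).
- l row (sku=KW): no match → dropped.
- l row (sku=HP): matches 3 r row(s) → 3 output row(s).
- l row (sku=AX): matches 6 r row(s) → 6 output row(s).
- l row (sku=NULL): no match → dropped.
- l row (sku=BQ): matches 5 r row(s) → 5 output row(s).
- l row (sku=TH): no match → dropped.
- l row (sku=TH): no match → dropped.

(21, Central, HP, 2); (21, Central, HP, 12); (21, North, HP, 11); (30, Central, BQ, 2); (30, Central, BQ, 12); (30, North, BQ, 11); (30, North, BQ, 19); (30, NULL, BQ, 6); (33, Central, HP, 2); (33, Central, HP, 12); (33, North, HP, 11); (52, Central, AX, 2); (52, Central, AX, 12); (52, North, AX, 11); (52, North, AX, 19); (52, NULL, AX, 6); (52, NULL, AX, 9)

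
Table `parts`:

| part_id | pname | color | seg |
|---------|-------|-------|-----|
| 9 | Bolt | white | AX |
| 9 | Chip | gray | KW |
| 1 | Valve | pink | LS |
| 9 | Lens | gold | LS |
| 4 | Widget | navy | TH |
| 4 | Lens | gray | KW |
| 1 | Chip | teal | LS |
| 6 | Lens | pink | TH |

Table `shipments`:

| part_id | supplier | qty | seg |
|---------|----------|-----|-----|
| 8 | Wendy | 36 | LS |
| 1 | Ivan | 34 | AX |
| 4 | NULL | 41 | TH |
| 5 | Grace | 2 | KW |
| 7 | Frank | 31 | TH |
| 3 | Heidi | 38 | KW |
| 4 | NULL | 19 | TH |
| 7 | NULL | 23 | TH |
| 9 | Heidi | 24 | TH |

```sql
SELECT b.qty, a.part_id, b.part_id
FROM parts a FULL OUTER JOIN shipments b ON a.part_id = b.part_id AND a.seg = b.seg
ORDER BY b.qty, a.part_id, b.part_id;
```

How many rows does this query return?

16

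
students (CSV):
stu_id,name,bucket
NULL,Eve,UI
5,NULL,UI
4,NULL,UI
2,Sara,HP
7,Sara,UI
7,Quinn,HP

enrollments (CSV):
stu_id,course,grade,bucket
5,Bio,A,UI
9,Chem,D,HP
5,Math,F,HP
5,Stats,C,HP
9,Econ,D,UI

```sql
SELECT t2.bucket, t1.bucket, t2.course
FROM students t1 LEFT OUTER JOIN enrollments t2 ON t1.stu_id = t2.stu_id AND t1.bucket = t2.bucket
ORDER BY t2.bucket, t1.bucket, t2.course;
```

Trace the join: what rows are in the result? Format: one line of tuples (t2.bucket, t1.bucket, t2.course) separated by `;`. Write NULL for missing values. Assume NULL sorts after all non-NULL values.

(UI, UI, Bio); (NULL, HP, NULL); (NULL, HP, NULL); (NULL, UI, NULL); (NULL, UI, NULL); (NULL, UI, NULL)

LEFT JOIN keeps every row from `students`; unmatched rows get NULL for `enrollments`'s columns.
Matching on t1.stu_id = t2.stu_id AND t1.bucket = t2.bucket. A NULL in a compared column never satisfies the condition.
- t1 (stu_id=NULL, bucket=UI) has no partner → padded with NULL.
- t1 (stu_id=5, bucket=UI) pairs with 1 row(s) of t2.
- t1 (stu_id=4, bucket=UI) has no partner → padded with NULL.
- t1 (stu_id=2, bucket=HP) has no partner → padded with NULL.
- t1 (stu_id=7, bucket=UI) has no partner → padded with NULL.
- t1 (stu_id=7, bucket=HP) has no partner → padded with NULL.
After projecting and ordering:
t2.bucket | t1.bucket | t2.course
UI | UI | Bio
NULL | HP | NULL
NULL | HP | NULL
NULL | UI | NULL
NULL | UI | NULL
NULL | UI | NULL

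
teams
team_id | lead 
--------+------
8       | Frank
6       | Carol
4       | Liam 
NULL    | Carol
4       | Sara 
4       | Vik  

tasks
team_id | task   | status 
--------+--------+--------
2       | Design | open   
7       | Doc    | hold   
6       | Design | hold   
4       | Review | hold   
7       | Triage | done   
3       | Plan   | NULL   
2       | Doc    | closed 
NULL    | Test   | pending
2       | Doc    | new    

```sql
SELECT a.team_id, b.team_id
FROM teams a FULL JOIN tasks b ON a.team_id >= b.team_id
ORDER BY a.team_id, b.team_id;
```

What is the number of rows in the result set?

31

FULL OUTER JOIN keeps every row from both sides; unmatched rows get NULL for the other side's columns.
Matching on a.team_id >= b.team_id. A NULL in a compared column never satisfies the condition.
Matched pairs: 29; unmatched a rows kept: 1; unmatched b rows kept: 1.
Total: 29 matched + 2 padded = 31 rows.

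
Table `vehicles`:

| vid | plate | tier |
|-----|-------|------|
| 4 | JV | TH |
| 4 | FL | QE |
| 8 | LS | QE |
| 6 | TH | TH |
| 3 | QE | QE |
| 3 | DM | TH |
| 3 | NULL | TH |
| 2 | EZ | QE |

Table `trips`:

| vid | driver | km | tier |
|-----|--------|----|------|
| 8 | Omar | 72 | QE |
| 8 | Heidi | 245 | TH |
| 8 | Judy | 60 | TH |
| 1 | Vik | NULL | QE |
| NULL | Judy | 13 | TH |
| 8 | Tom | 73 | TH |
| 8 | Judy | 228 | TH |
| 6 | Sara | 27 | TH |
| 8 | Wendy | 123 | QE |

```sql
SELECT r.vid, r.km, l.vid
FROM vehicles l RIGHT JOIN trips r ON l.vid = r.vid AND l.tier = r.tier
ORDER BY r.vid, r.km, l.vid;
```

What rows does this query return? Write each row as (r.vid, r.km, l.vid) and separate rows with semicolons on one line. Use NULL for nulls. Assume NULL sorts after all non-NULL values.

RIGHT JOIN keeps every row from `trips`; unmatched rows get NULL for `vehicles`'s columns.
Matching on l.vid = r.vid AND l.tier = r.tier. A NULL in a compared column never satisfies the condition.
Matched pairs: 3; unmatched r rows kept: 6.

(1, NULL, NULL); (6, 27, 6); (8, 60, NULL); (8, 72, 8); (8, 73, NULL); (8, 123, 8); (8, 228, NULL); (8, 245, NULL); (NULL, 13, NULL)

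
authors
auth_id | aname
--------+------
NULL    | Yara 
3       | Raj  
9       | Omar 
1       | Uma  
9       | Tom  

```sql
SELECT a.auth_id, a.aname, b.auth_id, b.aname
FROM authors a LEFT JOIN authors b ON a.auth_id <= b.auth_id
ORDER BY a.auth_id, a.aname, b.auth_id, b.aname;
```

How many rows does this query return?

LEFT JOIN keeps every row from `authors a`; unmatched rows get NULL for `authors b`'s columns.
Matching on a.auth_id <= b.auth_id. A NULL in a compared column never satisfies the condition.
Matched pairs: 11; unmatched a rows kept: 1.
Total: 11 matched + 1 padded = 12 rows.

12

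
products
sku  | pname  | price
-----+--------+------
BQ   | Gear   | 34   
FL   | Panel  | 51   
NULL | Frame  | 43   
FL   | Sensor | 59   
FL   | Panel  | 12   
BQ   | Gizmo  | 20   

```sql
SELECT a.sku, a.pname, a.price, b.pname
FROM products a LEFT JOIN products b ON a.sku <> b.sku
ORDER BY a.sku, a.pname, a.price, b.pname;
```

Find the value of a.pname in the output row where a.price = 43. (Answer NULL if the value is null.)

Frame

LEFT JOIN keeps every row from `products a`; unmatched rows get NULL for `products b`'s columns.
Matching on a.sku <> b.sku. A NULL in a compared column never satisfies the condition.
Matched pairs: 12; unmatched a rows kept: 1.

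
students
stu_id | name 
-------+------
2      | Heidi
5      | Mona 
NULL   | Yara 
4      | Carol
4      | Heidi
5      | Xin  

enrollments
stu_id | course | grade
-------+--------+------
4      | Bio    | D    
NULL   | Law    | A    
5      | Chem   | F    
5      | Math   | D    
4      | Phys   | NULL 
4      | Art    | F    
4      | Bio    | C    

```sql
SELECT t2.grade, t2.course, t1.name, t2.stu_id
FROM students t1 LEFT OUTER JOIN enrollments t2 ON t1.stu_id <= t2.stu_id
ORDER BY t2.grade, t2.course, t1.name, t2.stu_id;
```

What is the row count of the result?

23

LEFT JOIN keeps every row from `students`; unmatched rows get NULL for `enrollments`'s columns.
Matching on t1.stu_id <= t2.stu_id. A NULL in a compared column never satisfies the condition.
Matched pairs: 22; unmatched t1 rows kept: 1.
Total: 22 matched + 1 padded = 23 rows.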